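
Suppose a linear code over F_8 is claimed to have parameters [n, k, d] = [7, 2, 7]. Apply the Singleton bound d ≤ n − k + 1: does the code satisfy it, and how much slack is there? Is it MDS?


Singleton RHS = n − k + 1 = 6, slack = -1, bound violated (no such code; not MDS).

Singleton bound: d ≤ n − k + 1.
Here n = 7, k = 2, so n − k + 1 = 6.
Given d = 7, check d ≤ 6: NO.
Slack = (n − k + 1) − d = -1.
The slack is negative: d = 7 exceeds n − k + 1 = 6 by 1, so the Singleton bound is violated and no linear [7, 2, 7]_8 code can exist. In particular it is not MDS (MDS requires d = n − k + 1 exactly).
Description: the claimed parameters are [7, 2, 7]_8; such a code would be impossible (violates the Singleton bound).


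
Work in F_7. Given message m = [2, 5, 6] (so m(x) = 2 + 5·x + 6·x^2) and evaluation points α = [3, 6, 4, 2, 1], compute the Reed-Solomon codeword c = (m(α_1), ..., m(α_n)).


c = [1, 3, 6, 1, 6]

Message polynomial: m(x) = 2 + 5·x + 6·x^2 (mod 7).
For each evaluation point α_i, compute m(α_i) mod 7:
  α_1 = 3: Horner steps 6 → 2 → 1, so m(3) = 1.
  α_2 = 6: Horner steps 6 → 6 → 3, so m(6) = 3.
  α_3 = 4: Horner steps 6 → 1 → 6, so m(4) = 6.
  α_4 = 2: Horner steps 6 → 3 → 1, so m(2) = 1.
  α_5 = 1: Horner steps 6 → 4 → 6, so m(1) = 6.
Codeword c = [1, 3, 6, 1, 6] ∈ F_7^5.


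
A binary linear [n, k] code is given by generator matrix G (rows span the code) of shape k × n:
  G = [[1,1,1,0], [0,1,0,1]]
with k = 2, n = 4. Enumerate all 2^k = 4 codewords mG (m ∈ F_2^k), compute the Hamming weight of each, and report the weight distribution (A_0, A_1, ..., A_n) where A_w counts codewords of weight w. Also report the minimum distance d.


Weight distribution: A_0 = 1, A_2 = 1, A_3 = 2. Minimum distance d = 2.

Enumerate all 2^2 = 4 messages m ∈ F_2^2.
For each, compute codeword c = mG in F_2^4, then tally its weight.
  m = 00 → c = 0000, weight = 0.
  m = 10 → c = 1110, weight = 3.
  m = 01 → c = 0101, weight = 2.
  m = 11 → c = 1011, weight = 3.
Tally weights:
  weight 0: 1 codewords.
  weight 2: 1 codewords.
  weight 3: 2 codewords.
Minimum distance d = smallest w > 0 with A_w > 0 = 2.
Sanity: Σ A_w = 4 = 2^2 = 4 ✓.


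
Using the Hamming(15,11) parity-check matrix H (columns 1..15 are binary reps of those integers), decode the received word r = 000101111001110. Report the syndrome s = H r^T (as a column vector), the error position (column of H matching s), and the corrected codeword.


s = (1, 0, 1, 1)^T, error position = 11, corrected codeword c = 000101111011110

Compute s = H r^T mod 2 one row at a time:
  s_1 = 1 + 1 + 0 + 0 + 1 + 1 + 1 + 0 = 5 ≡ 1 (mod 2).
  s_2 = 1 + 0 + 1 + 1 + 1 + 1 + 1 + 0 = 6 ≡ 0 (mod 2).
  s_3 = 0 + 0 + 1 + 1 + 0 + 0 + 1 + 0 = 3 ≡ 1 (mod 2).
  s_4 = 0 + 0 + 0 + 1 + 1 + 0 + 1 + 0 = 3 ≡ 1 (mod 2).
s = (1, 0, 1, 1)^T — this equals column 11 of H (binary 1011), so error is at position 11.
Correct: flip bit 11 of r = 000101111001110 to get c = 000101111011110.


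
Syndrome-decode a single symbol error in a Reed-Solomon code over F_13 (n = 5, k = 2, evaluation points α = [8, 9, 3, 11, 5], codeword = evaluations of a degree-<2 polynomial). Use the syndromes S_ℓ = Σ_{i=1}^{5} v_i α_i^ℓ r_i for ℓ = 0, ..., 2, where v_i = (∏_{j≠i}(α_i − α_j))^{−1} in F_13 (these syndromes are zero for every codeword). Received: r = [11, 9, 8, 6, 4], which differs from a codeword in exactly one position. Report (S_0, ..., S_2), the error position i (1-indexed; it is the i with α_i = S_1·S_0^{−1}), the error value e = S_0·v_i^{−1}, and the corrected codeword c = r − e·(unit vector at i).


S = (7, 12, 2), error at position 4, error magnitude e = 1, c = [11, 9, 8, 5, 4].

Step 1: column multipliers v_i = (∏_{j≠i}(α_i − α_j))^{−1} mod 13.
  i = 1 (α = 8): (8−9)(8−3)(8−11)(8−5) = (−1)·5·(−3)·3 = 45 ≡ 6, so v_1 = 6^{−1} = 11 (mod 13).
  i = 2 (α = 9): (9−8)(9−3)(9−11)(9−5) = 1·6·(−2)·4 = −48 ≡ 4, so v_2 = 4^{−1} = 10 (mod 13).
  i = 3 (α = 3): (3−8)(3−9)(3−11)(3−5) = (−5)·(−6)·(−8)·(−2) = 480 ≡ 12, so v_3 = 12^{−1} = 12 (mod 13).
  i = 4 (α = 11): (11−8)(11−9)(11−3)(11−5) = 3·2·8·6 = 288 ≡ 2, so v_4 = 2^{−1} = 7 (mod 13).
  i = 5 (α = 5): (5−8)(5−9)(5−3)(5−11) = (−3)·(−4)·2·(−6) = −144 ≡ 12, so v_5 = 12^{−1} = 12 (mod 13).
  v = [11, 10, 12, 7, 12].
Step 2: syndromes of r = [11, 9, 8, 6, 4] (all sums mod 13).
  S_0 = Σ v_i r_i = 11·11 + 10·9 + 12·8 + 7·6 + 12·4 = 397 ≡ 7.
  S_1 = Σ v_i α_i r_i = 11·8·11 + 10·9·9 + 12·3·8 + 7·11·6 + 12·5·4 = 2768 ≡ 12.
  α_i^2 mod 13 = [12, 3, 9, 4, 12].
  S_2 = Σ v_i α_i^2 r_i = 11·12·11 + 10·3·9 + 12·9·8 + 7·4·6 + 12·12·4 = 3330 ≡ 2.
  S = (7, 12, 2) ≠ 0, so r is not a codeword (an error is present).
Step 3: locate the error. For a single error e at position i, S_ℓ = v_i·e·α_i^ℓ, so α_err = S_1/S_0.
  S_0^{−1} = 7^{−1} = 2 (mod 13), so α_err = 12·2 = 24 ≡ 11 = α_4. Error position i = 4.
  Consistency check: S_2/S_1 = 2·12 = 24 ≡ 11 = α_err ✓ (single-error assumption holds).
Step 4: error magnitude e = S_0/v_4 = S_0·∏_{j≠4}(α_4 − α_j) = 7·2 = 14 ≡ 1 (mod 13).
Step 5: correct position 4: c_4 = r_4 − e = 6 − 1 ≡ 5 (mod 13). Hence c = [11, 9, 8, 5, 4].
  Check: interpolating c through the α_i gives m(x) = 1 + 11·x (degree < 2) with m(α_i) = c_i for every i, so c is indeed a codeword.


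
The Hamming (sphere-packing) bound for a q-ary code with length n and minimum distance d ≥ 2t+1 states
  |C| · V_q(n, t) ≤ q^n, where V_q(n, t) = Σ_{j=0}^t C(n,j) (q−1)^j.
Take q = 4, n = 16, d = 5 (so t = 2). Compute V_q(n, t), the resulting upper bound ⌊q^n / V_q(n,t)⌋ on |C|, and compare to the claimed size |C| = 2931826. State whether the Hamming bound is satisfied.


V_q(n, t) = 1129, q^n = 4294967296, Hamming bound = 3804222, |C| = 2931826 ≤ bound (satisfied).

Step 1: Compute V_q(n, t) = Σ_{j=0}^2 C(n, j) (q−1)^j.
  j = 0: C(16,0)·(3)^0 = 1·1 = 1.
  j = 1: C(16,1)·(3)^1 = 16·3 = 48.
  j = 2: C(16,2)·(3)^2 = 120·9 = 1080.
  V_q(n, t) = 1 + 48 + 1080 = 1129.
Step 2: q^n = 4^16 = 4294967296.
Step 3: Hamming bound ⌊q^n / V_q(n,t)⌋ = ⌊4294967296/1129⌋ = 3804222.
Step 4: Compare |C| = 2931826 to 3804222: satisfied.
The claimed |C| lies below the Hamming bound.


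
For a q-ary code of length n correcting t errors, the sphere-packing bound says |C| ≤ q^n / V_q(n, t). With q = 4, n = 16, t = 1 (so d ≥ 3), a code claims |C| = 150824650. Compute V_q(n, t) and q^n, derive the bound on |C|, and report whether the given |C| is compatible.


V_q(n, t) = 49, q^n = 4294967296, Hamming bound = 87652393, |C| = 150824650 > bound (violated).

Step 1: Compute V_q(n, t) = Σ_{j=0}^1 C(n, j) (q−1)^j.
  j = 0: C(16,0)·(3)^0 = 1·1 = 1.
  j = 1: C(16,1)·(3)^1 = 16·3 = 48.
  V_q(n, t) = 1 + 48 = 49.
Step 2: q^n = 4^16 = 4294967296.
Step 3: Hamming bound ⌊q^n / V_q(n,t)⌋ = ⌊4294967296/49⌋ = 87652393.
Step 4: Compare |C| = 150824650 to 87652393: violated.
The claimed |C| lies above the Hamming bound, so no 4-ary code of length 16 with d ≥ 3 can have 150824650 codewords.


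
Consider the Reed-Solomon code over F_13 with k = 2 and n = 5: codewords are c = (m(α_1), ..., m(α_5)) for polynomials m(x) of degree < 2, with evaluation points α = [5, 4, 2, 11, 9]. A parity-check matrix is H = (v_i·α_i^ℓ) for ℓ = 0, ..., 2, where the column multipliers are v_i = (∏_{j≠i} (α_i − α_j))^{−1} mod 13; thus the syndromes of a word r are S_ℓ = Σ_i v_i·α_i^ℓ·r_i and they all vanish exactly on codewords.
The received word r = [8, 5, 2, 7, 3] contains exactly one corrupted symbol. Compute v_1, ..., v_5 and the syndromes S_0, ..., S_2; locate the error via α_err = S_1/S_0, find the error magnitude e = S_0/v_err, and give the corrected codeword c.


S = (8, 6, 11), error at position 2, error magnitude e = 12, c = [8, 6, 2, 7, 3].

Step 1: column multipliers v_i = (∏_{j≠i}(α_i − α_j))^{−1} mod 13.
  i = 1 (α = 5): (5−4)(5−2)(5−11)(5−9) = 1·3·(−6)·(−4) = 72 ≡ 7, so v_1 = 7^{−1} = 2 (mod 13).
  i = 2 (α = 4): (4−5)(4−2)(4−11)(4−9) = (−1)·2·(−7)·(−5) = −70 ≡ 8, so v_2 = 8^{−1} = 5 (mod 13).
  i = 3 (α = 2): (2−5)(2−4)(2−11)(2−9) = (−3)·(−2)·(−9)·(−7) = 378 ≡ 1, so v_3 = 1^{−1} = 1 (mod 13).
  i = 4 (α = 11): (11−5)(11−4)(11−2)(11−9) = 6·7·9·2 = 756 ≡ 2, so v_4 = 2^{−1} = 7 (mod 13).
  i = 5 (α = 9): (9−5)(9−4)(9−2)(9−11) = 4·5·7·(−2) = −280 ≡ 6, so v_5 = 6^{−1} = 11 (mod 13).
  v = [2, 5, 1, 7, 11].
Step 2: syndromes of r = [8, 5, 2, 7, 3] (all sums mod 13).
  S_0 = Σ v_i r_i = 2·8 + 5·5 + 1·2 + 7·7 + 11·3 = 125 ≡ 8.
  S_1 = Σ v_i α_i r_i = 2·5·8 + 5·4·5 + 1·2·2 + 7·11·7 + 11·9·3 = 1020 ≡ 6.
  α_i^2 mod 13 = [12, 3, 4, 4, 3].
  S_2 = Σ v_i α_i^2 r_i = 2·12·8 + 5·3·5 + 1·4·2 + 7·4·7 + 11·3·3 = 570 ≡ 11.
  S = (8, 6, 11) ≠ 0, so r is not a codeword (an error is present).
Step 3: locate the error. For a single error e at position i, S_ℓ = v_i·e·α_i^ℓ, so α_err = S_1/S_0.
  S_0^{−1} = 8^{−1} = 5 (mod 13), so α_err = 6·5 = 30 ≡ 4 = α_2. Error position i = 2.
  Consistency check: S_2/S_1 = 11·11 = 121 ≡ 4 = α_err ✓ (single-error assumption holds).
Step 4: error magnitude e = S_0/v_2 = S_0·∏_{j≠2}(α_2 − α_j) = 8·8 = 64 ≡ 12 (mod 13).
Step 5: correct position 2: c_2 = r_2 − e = 5 − 12 ≡ 6 (mod 13). Hence c = [8, 6, 2, 7, 3].
  Check: interpolating c through the α_i gives m(x) = 11 + 2·x (degree < 2) with m(α_i) = c_i for every i, so c is indeed a codeword.


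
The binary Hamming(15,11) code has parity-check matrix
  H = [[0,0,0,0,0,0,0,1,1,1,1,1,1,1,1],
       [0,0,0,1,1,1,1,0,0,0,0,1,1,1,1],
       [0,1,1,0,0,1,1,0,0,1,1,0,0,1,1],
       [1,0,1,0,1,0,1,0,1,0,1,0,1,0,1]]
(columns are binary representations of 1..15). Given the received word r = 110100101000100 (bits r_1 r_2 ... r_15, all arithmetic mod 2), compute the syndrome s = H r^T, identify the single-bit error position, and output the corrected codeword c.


s = (0, 1, 0, 0)^T, error position = 4, corrected codeword c = 110000101000100

Compute s = H r^T mod 2 one row at a time:
  s_1 = 0 + 1 + 0 + 0 + 0 + 1 + 0 + 0 = 2 ≡ 0 (mod 2).
  s_2 = 1 + 0 + 0 + 1 + 0 + 1 + 0 + 0 = 3 ≡ 1 (mod 2).
  s_3 = 1 + 0 + 0 + 1 + 0 + 0 + 0 + 0 = 2 ≡ 0 (mod 2).
  s_4 = 1 + 0 + 0 + 1 + 1 + 0 + 1 + 0 = 4 ≡ 0 (mod 2).
s = (0, 1, 0, 0)^T — this equals column 4 of H (binary 0100), so error is at position 4.
Correct: flip bit 4 of r = 110100101000100 to get c = 110000101000100.


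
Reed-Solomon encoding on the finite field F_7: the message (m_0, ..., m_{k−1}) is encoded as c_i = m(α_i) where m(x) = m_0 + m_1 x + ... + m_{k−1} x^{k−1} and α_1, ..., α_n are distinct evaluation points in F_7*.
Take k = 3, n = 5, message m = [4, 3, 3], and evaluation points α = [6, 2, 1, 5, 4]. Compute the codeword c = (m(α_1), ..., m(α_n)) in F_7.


c = [4, 1, 3, 3, 1]

Message polynomial: m(x) = 4 + 3·x + 3·x^2 (mod 7).
For each evaluation point α_i, compute m(α_i) mod 7:
  α_1 = 6: Horner steps 3 → 0 → 4, so m(6) = 4.
  α_2 = 2: Horner steps 3 → 2 → 1, so m(2) = 1.
  α_3 = 1: Horner steps 3 → 6 → 3, so m(1) = 3.
  α_4 = 5: Horner steps 3 → 4 → 3, so m(5) = 3.
  α_5 = 4: Horner steps 3 → 1 → 1, so m(4) = 1.
Codeword c = [4, 1, 3, 3, 1] ∈ F_7^5.


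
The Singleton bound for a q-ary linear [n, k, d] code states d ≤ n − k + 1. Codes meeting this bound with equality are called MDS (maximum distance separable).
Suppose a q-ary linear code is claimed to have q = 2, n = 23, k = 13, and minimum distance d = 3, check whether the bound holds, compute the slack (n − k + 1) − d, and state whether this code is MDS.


Singleton RHS = n − k + 1 = 11, slack = 8, bound satisfied, not MDS.

Singleton bound: d ≤ n − k + 1.
Here n = 23, k = 13, so n − k + 1 = 11.
Given d = 3, check d ≤ 11: YES.
Slack = (n − k + 1) − d = 8.
The code is NOT MDS (slack = 8 > 0).
Description: the claimed parameters are [23, 13, 3]_2; such a code would be non-MDS.


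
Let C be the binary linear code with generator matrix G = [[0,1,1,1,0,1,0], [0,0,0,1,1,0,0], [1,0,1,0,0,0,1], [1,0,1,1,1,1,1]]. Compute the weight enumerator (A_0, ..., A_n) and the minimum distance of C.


Weight distribution: A_0 = 1, A_1 = 1, A_2 = 1, A_3 = 4, A_4 = 5, A_5 = 3, A_6 = 1. Minimum distance d = 1.

Enumerate all 2^4 = 16 messages m ∈ F_2^4.
For each, compute codeword c = mG in F_2^7, then tally its weight.
  m = 0000 → c = 0000000, weight = 0.
  m = 1000 → c = 0111010, weight = 4.
  m = 0100 → c = 0001100, weight = 2.
  m = 1100 → c = 0110110, weight = 4.
  m = 0010 → c = 1010001, weight = 3.
  m = 1010 → c = 1101011, weight = 5.
  m = 0110 → c = 1011101, weight = 5.
  m = 1110 → c = 1100111, weight = 5.
  m = 0001 → c = 1011111, weight = 6.
  m = 1001 → c = 1100101, weight = 4.
  m = 0101 → c = 1010011, weight = 4.
  m = 1101 → c = 1101001, weight = 4.
  m = 0011 → c = 0001110, weight = 3.
  m = 1011 → c = 0110100, weight = 3.
  m = 0111 → c = 0000010, weight = 1.
  m = 1111 → c = 0111000, weight = 3.
Tally weights:
  weight 0: 1 codewords.
  weight 1: 1 codewords.
  weight 2: 1 codewords.
  weight 3: 4 codewords.
  weight 4: 5 codewords.
  weight 5: 3 codewords.
  weight 6: 1 codewords.
Minimum distance d = smallest w > 0 with A_w > 0 = 1.
Sanity: Σ A_w = 16 = 2^4 = 16 ✓.


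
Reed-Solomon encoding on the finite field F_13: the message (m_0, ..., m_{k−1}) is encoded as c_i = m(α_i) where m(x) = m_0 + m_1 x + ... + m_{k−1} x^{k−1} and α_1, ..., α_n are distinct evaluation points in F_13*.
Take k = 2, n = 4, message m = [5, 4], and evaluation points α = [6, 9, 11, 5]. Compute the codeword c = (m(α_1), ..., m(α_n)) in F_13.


c = [3, 2, 10, 12]

Message polynomial: m(x) = 5 + 4·x (mod 13).
For each evaluation point α_i, compute m(α_i) mod 13:
  α_1 = 6: Horner steps 4 → 3, so m(6) = 3.
  α_2 = 9: Horner steps 4 → 2, so m(9) = 2.
  α_3 = 11: Horner steps 4 → 10, so m(11) = 10.
  α_4 = 5: Horner steps 4 → 12, so m(5) = 12.
Codeword c = [3, 2, 10, 12] ∈ F_13^4.


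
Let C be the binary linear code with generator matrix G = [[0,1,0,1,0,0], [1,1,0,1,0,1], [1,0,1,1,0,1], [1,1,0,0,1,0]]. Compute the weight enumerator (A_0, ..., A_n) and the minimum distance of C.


Weight distribution: A_0 = 1, A_2 = 4, A_3 = 6, A_4 = 3, A_5 = 2. Minimum distance d = 2.

Enumerate all 2^4 = 16 messages m ∈ F_2^4.
For each, compute codeword c = mG in F_2^6, then tally its weight.
  m = 0000 → c = 000000, weight = 0.
  m = 1000 → c = 010100, weight = 2.
  m = 0100 → c = 110101, weight = 4.
  m = 1100 → c = 100001, weight = 2.
  m = 0010 → c = 101101, weight = 4.
  m = 1010 → c = 111001, weight = 4.
  m = 0110 → c = 011000, weight = 2.
  m = 1110 → c = 001100, weight = 2.
  m = 0001 → c = 110010, weight = 3.
  m = 1001 → c = 100110, weight = 3.
  m = 0101 → c = 000111, weight = 3.
  m = 1101 → c = 010011, weight = 3.
  m = 0011 → c = 011111, weight = 5.
  m = 1011 → c = 001011, weight = 3.
  m = 0111 → c = 101010, weight = 3.
  m = 1111 → c = 111110, weight = 5.
Tally weights:
  weight 0: 1 codewords.
  weight 2: 4 codewords.
  weight 3: 6 codewords.
  weight 4: 3 codewords.
  weight 5: 2 codewords.
Minimum distance d = smallest w > 0 with A_w > 0 = 2.
Sanity: Σ A_w = 16 = 2^4 = 16 ✓.


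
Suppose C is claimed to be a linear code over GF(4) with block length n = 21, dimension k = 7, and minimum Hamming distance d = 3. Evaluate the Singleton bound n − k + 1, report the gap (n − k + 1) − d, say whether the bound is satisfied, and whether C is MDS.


Singleton RHS = n − k + 1 = 15, slack = 12, bound satisfied, not MDS.

Singleton bound: d ≤ n − k + 1.
Here n = 21, k = 7, so n − k + 1 = 15.
Given d = 3, check d ≤ 15: YES.
Slack = (n − k + 1) − d = 12.
The code is NOT MDS (slack = 12 > 0).
Description: the claimed parameters are [21, 7, 3]_4; such a code would be non-MDS.


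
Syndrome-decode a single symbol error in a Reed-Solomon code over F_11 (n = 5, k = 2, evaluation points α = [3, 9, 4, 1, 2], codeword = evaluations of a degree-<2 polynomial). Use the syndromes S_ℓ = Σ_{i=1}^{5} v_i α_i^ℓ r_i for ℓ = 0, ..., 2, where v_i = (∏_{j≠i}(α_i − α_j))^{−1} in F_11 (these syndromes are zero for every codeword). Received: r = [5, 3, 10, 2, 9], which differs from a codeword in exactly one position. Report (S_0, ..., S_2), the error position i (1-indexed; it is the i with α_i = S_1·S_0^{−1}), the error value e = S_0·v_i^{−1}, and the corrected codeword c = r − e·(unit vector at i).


S = (3, 1, 4), error at position 3, error magnitude e = 9, c = [5, 3, 1, 2, 9].

Step 1: column multipliers v_i = (∏_{j≠i}(α_i − α_j))^{−1} mod 11.
  i = 1 (α = 3): (3−9)(3−4)(3−1)(3−2) = (−6)·(−1)·2·1 = 12 ≡ 1, so v_1 = 1^{−1} = 1 (mod 11).
  i = 2 (α = 9): (9−3)(9−4)(9−1)(9−2) = 6·5·8·7 = 1680 ≡ 8, so v_2 = 8^{−1} = 7 (mod 11).
  i = 3 (α = 4): (4−3)(4−9)(4−1)(4−2) = 1·(−5)·3·2 = −30 ≡ 3, so v_3 = 3^{−1} = 4 (mod 11).
  i = 4 (α = 1): (1−3)(1−9)(1−4)(1−2) = (−2)·(−8)·(−3)·(−1) = 48 ≡ 4, so v_4 = 4^{−1} = 3 (mod 11).
  i = 5 (α = 2): (2−3)(2−9)(2−4)(2−1) = (−1)·(−7)·(−2)·1 = −14 ≡ 8, so v_5 = 8^{−1} = 7 (mod 11).
  v = [1, 7, 4, 3, 7].
Step 2: syndromes of r = [5, 3, 10, 2, 9] (all sums mod 11).
  S_0 = Σ v_i r_i = 1·5 + 7·3 + 4·10 + 3·2 + 7·9 = 135 ≡ 3.
  S_1 = Σ v_i α_i r_i = 1·3·5 + 7·9·3 + 4·4·10 + 3·1·2 + 7·2·9 = 496 ≡ 1.
  α_i^2 mod 11 = [9, 4, 5, 1, 4].
  S_2 = Σ v_i α_i^2 r_i = 1·9·5 + 7·4·3 + 4·5·10 + 3·1·2 + 7·4·9 = 587 ≡ 4.
  S = (3, 1, 4) ≠ 0, so r is not a codeword (an error is present).
Step 3: locate the error. For a single error e at position i, S_ℓ = v_i·e·α_i^ℓ, so α_err = S_1/S_0.
  S_0^{−1} = 3^{−1} = 4 (mod 11), so α_err = 1·4 = 4 ≡ 4 = α_3. Error position i = 3.
  Consistency check: S_2/S_1 = 4·1 = 4 ≡ 4 = α_err ✓ (single-error assumption holds).
Step 4: error magnitude e = S_0/v_3 = S_0·∏_{j≠3}(α_3 − α_j) = 3·3 = 9 ≡ 9 (mod 11).
Step 5: correct position 3: c_3 = r_3 − e = 10 − 9 ≡ 1 (mod 11). Hence c = [5, 3, 1, 2, 9].
  Check: interpolating c through the α_i gives m(x) = 6 + 7·x (degree < 2) with m(α_i) = c_i for every i, so c is indeed a codeword.


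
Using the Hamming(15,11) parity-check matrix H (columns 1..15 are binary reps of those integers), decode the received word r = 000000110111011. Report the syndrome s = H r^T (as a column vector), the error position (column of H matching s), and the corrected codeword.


s = (0, 0, 1, 1)^T, error position = 3, corrected codeword c = 001000110111011

Compute s = H r^T mod 2 one row at a time:
  s_1 = 1 + 0 + 1 + 1 + 1 + 0 + 1 + 1 = 6 ≡ 0 (mod 2).
  s_2 = 0 + 0 + 0 + 1 + 1 + 0 + 1 + 1 = 4 ≡ 0 (mod 2).
  s_3 = 0 + 0 + 0 + 1 + 1 + 1 + 1 + 1 = 5 ≡ 1 (mod 2).
  s_4 = 0 + 0 + 0 + 1 + 0 + 1 + 0 + 1 = 3 ≡ 1 (mod 2).
s = (0, 0, 1, 1)^T — this equals column 3 of H (binary 0011), so error is at position 3.
Correct: flip bit 3 of r = 000000110111011 to get c = 001000110111011.


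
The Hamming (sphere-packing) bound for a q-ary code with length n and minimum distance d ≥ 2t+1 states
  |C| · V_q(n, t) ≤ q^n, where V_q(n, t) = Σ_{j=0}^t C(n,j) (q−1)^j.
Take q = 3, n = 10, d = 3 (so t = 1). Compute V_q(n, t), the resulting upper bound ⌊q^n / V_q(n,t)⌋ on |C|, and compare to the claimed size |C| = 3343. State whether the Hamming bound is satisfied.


V_q(n, t) = 21, q^n = 59049, Hamming bound = 2811, |C| = 3343 > bound (violated).

Step 1: Compute V_q(n, t) = Σ_{j=0}^1 C(n, j) (q−1)^j.
  j = 0: C(10,0)·(2)^0 = 1·1 = 1.
  j = 1: C(10,1)·(2)^1 = 10·2 = 20.
  V_q(n, t) = 1 + 20 = 21.
Step 2: q^n = 3^10 = 59049.
Step 3: Hamming bound ⌊q^n / V_q(n,t)⌋ = ⌊59049/21⌋ = 2811.
Step 4: Compare |C| = 3343 to 2811: violated.
The claimed |C| lies above the Hamming bound, so no 3-ary code of length 10 with d ≥ 3 can have 3343 codewords.


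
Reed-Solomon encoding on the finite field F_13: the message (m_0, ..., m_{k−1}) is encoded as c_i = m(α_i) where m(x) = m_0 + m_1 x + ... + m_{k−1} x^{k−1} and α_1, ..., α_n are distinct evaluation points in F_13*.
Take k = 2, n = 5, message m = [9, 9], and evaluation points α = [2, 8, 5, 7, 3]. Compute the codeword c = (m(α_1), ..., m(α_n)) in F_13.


c = [1, 3, 2, 7, 10]

Message polynomial: m(x) = 9 + 9·x (mod 13).
For each evaluation point α_i, compute m(α_i) mod 13:
  α_1 = 2: Horner steps 9 → 1, so m(2) = 1.
  α_2 = 8: Horner steps 9 → 3, so m(8) = 3.
  α_3 = 5: Horner steps 9 → 2, so m(5) = 2.
  α_4 = 7: Horner steps 9 → 7, so m(7) = 7.
  α_5 = 3: Horner steps 9 → 10, so m(3) = 10.
Codeword c = [1, 3, 2, 7, 10] ∈ F_13^5.


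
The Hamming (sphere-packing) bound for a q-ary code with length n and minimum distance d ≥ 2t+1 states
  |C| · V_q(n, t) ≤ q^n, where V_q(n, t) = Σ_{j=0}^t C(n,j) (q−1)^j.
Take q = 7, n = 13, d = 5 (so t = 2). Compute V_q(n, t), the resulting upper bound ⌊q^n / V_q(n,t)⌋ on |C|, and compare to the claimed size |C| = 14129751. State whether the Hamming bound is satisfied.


V_q(n, t) = 2887, q^n = 96889010407, Hamming bound = 33560446, |C| = 14129751 ≤ bound (satisfied).

Step 1: Compute V_q(n, t) = Σ_{j=0}^2 C(n, j) (q−1)^j.
  j = 0: C(13,0)·(6)^0 = 1·1 = 1.
  j = 1: C(13,1)·(6)^1 = 13·6 = 78.
  j = 2: C(13,2)·(6)^2 = 78·36 = 2808.
  V_q(n, t) = 1 + 78 + 2808 = 2887.
Step 2: q^n = 7^13 = 96889010407.
Step 3: Hamming bound ⌊q^n / V_q(n,t)⌋ = ⌊96889010407/2887⌋ = 33560446.
Step 4: Compare |C| = 14129751 to 33560446: satisfied.
The claimed |C| lies below the Hamming bound.


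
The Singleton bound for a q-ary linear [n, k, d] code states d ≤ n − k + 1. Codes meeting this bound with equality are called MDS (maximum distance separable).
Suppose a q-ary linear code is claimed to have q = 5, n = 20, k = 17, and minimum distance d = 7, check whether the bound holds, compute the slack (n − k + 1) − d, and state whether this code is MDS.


Singleton RHS = n − k + 1 = 4, slack = -3, bound violated (no such code; not MDS).

Singleton bound: d ≤ n − k + 1.
Here n = 20, k = 17, so n − k + 1 = 4.
Given d = 7, check d ≤ 4: NO.
Slack = (n − k + 1) − d = -3.
The slack is negative: d = 7 exceeds n − k + 1 = 4 by 3, so the Singleton bound is violated and no linear [20, 17, 7]_5 code can exist. In particular it is not MDS (MDS requires d = n − k + 1 exactly).
Description: the claimed parameters are [20, 17, 7]_5; such a code would be impossible (violates the Singleton bound).


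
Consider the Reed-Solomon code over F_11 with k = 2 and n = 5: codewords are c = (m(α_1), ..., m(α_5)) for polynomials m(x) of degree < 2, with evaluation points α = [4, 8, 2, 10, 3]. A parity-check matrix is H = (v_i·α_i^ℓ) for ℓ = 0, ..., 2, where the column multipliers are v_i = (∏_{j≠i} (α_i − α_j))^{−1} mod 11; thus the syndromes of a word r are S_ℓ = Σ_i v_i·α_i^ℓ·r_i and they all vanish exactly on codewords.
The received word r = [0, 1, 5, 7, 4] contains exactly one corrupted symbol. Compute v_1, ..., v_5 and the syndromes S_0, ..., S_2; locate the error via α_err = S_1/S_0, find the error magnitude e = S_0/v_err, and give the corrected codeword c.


S = (2, 6, 7), error at position 5, error magnitude e = 7, c = [0, 1, 5, 7, 8].

Step 1: column multipliers v_i = (∏_{j≠i}(α_i − α_j))^{−1} mod 11.
  i = 1 (α = 4): (4−8)(4−2)(4−10)(4−3) = (−4)·2·(−6)·1 = 48 ≡ 4, so v_1 = 4^{−1} = 3 (mod 11).
  i = 2 (α = 8): (8−4)(8−2)(8−10)(8−3) = 4·6·(−2)·5 = −240 ≡ 2, so v_2 = 2^{−1} = 6 (mod 11).
  i = 3 (α = 2): (2−4)(2−8)(2−10)(2−3) = (−2)·(−6)·(−8)·(−1) = 96 ≡ 8, so v_3 = 8^{−1} = 7 (mod 11).
  i = 4 (α = 10): (10−4)(10−8)(10−2)(10−3) = 6·2·8·7 = 672 ≡ 1, so v_4 = 1^{−1} = 1 (mod 11).
  i = 5 (α = 3): (3−4)(3−8)(3−2)(3−10) = (−1)·(−5)·1·(−7) = −35 ≡ 9, so v_5 = 9^{−1} = 5 (mod 11).
  v = [3, 6, 7, 1, 5].
Step 2: syndromes of r = [0, 1, 5, 7, 4] (all sums mod 11).
  S_0 = Σ v_i r_i = 3·0 + 6·1 + 7·5 + 1·7 + 5·4 = 68 ≡ 2.
  S_1 = Σ v_i α_i r_i = 3·4·0 + 6·8·1 + 7·2·5 + 1·10·7 + 5·3·4 = 248 ≡ 6.
  α_i^2 mod 11 = [5, 9, 4, 1, 9].
  S_2 = Σ v_i α_i^2 r_i = 3·5·0 + 6·9·1 + 7·4·5 + 1·1·7 + 5·9·4 = 381 ≡ 7.
  S = (2, 6, 7) ≠ 0, so r is not a codeword (an error is present).
Step 3: locate the error. For a single error e at position i, S_ℓ = v_i·e·α_i^ℓ, so α_err = S_1/S_0.
  S_0^{−1} = 2^{−1} = 6 (mod 11), so α_err = 6·6 = 36 ≡ 3 = α_5. Error position i = 5.
  Consistency check: S_2/S_1 = 7·2 = 14 ≡ 3 = α_err ✓ (single-error assumption holds).
Step 4: error magnitude e = S_0/v_5 = S_0·∏_{j≠5}(α_5 − α_j) = 2·9 = 18 ≡ 7 (mod 11).
Step 5: correct position 5: c_5 = r_5 − e = 4 − 7 ≡ 8 (mod 11). Hence c = [0, 1, 5, 7, 8].
  Check: interpolating c through the α_i gives m(x) = 10 + 3·x (degree < 2) with m(α_i) = c_i for every i, so c is indeed a codeword.


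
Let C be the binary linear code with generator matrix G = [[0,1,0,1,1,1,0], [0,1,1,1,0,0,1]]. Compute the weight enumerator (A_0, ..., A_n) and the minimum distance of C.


Weight distribution: A_0 = 1, A_4 = 3. Minimum distance d = 4.

Enumerate all 2^2 = 4 messages m ∈ F_2^2.
For each, compute codeword c = mG in F_2^7, then tally its weight.
  m = 00 → c = 0000000, weight = 0.
  m = 10 → c = 0101110, weight = 4.
  m = 01 → c = 0111001, weight = 4.
  m = 11 → c = 0010111, weight = 4.
Tally weights:
  weight 0: 1 codewords.
  weight 4: 3 codewords.
Minimum distance d = smallest w > 0 with A_w > 0 = 4.
Sanity: Σ A_w = 4 = 2^2 = 4 ✓.


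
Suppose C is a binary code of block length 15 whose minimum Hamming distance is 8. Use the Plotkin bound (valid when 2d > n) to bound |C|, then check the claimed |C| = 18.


Plotkin bound M ≤ 16; given |C| = 18 > bound (violated).

Check applicability: 2d = 16, n = 15.
2d − n = 1 > 0, so Plotkin applies.
Compute d/(2d−n) = 8/1 ≈ 8.0000.
⌊d/(2d−n)⌋ = 8.
Plotkin bound: M ≤ 2·8 = 16.
Given |C| = 18, check: VIOLATED.
This |C| is above the Plotkin bound, so no binary code with n = 15, d = 8 and 18 codewords exists.


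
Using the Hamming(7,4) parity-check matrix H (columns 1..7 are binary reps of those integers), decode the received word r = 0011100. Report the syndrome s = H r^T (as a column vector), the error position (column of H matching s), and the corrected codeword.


s = (0, 1, 0)^T, error position = 2, corrected codeword c = 0111100

Compute s = H r^T mod 2 one row at a time:
  s_1 = 1 + 1 + 0 + 0 = 2 ≡ 0 (mod 2).
  s_2 = 0 + 1 + 0 + 0 = 1 ≡ 1 (mod 2).
  s_3 = 0 + 1 + 1 + 0 = 2 ≡ 0 (mod 2).
s = (0, 1, 0)^T — this equals column 2 of H (binary 010), so error is at position 2.
Correct: flip bit 2 of r = 0011100 to get c = 0111100.


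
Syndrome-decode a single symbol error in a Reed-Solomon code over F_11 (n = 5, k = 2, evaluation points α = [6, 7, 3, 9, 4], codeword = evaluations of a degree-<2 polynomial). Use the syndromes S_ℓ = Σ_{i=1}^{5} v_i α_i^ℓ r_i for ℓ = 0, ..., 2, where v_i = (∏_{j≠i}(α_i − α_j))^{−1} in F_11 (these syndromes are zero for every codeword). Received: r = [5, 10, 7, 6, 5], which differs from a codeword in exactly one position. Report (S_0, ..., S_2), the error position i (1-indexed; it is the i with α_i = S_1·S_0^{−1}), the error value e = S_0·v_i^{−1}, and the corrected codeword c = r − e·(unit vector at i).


S = (10, 5, 8), error at position 1, error magnitude e = 4, c = [1, 10, 7, 6, 5].

Step 1: column multipliers v_i = (∏_{j≠i}(α_i − α_j))^{−1} mod 11.
  i = 1 (α = 6): (6−7)(6−3)(6−9)(6−4) = (−1)·3·(−3)·2 = 18 ≡ 7, so v_1 = 7^{−1} = 8 (mod 11).
  i = 2 (α = 7): (7−6)(7−3)(7−9)(7−4) = 1·4·(−2)·3 = −24 ≡ 9, so v_2 = 9^{−1} = 5 (mod 11).
  i = 3 (α = 3): (3−6)(3−7)(3−9)(3−4) = (−3)·(−4)·(−6)·(−1) = 72 ≡ 6, so v_3 = 6^{−1} = 2 (mod 11).
  i = 4 (α = 9): (9−6)(9−7)(9−3)(9−4) = 3·2·6·5 = 180 ≡ 4, so v_4 = 4^{−1} = 3 (mod 11).
  i = 5 (α = 4): (4−6)(4−7)(4−3)(4−9) = (−2)·(−3)·1·(−5) = −30 ≡ 3, so v_5 = 3^{−1} = 4 (mod 11).
  v = [8, 5, 2, 3, 4].
Step 2: syndromes of r = [5, 10, 7, 6, 5] (all sums mod 11).
  S_0 = Σ v_i r_i = 8·5 + 5·10 + 2·7 + 3·6 + 4·5 = 142 ≡ 10.
  S_1 = Σ v_i α_i r_i = 8·6·5 + 5·7·10 + 2·3·7 + 3·9·6 + 4·4·5 = 874 ≡ 5.
  α_i^2 mod 11 = [3, 5, 9, 4, 5].
  S_2 = Σ v_i α_i^2 r_i = 8·3·5 + 5·5·10 + 2·9·7 + 3·4·6 + 4·5·5 = 668 ≡ 8.
  S = (10, 5, 8) ≠ 0, so r is not a codeword (an error is present).
Step 3: locate the error. For a single error e at position i, S_ℓ = v_i·e·α_i^ℓ, so α_err = S_1/S_0.
  S_0^{−1} = 10^{−1} = 10 (mod 11), so α_err = 5·10 = 50 ≡ 6 = α_1. Error position i = 1.
  Consistency check: S_2/S_1 = 8·9 = 72 ≡ 6 = α_err ✓ (single-error assumption holds).
Step 4: error magnitude e = S_0/v_1 = S_0·∏_{j≠1}(α_1 − α_j) = 10·7 = 70 ≡ 4 (mod 11).
Step 5: correct position 1: c_1 = r_1 − e = 5 − 4 ≡ 1 (mod 11). Hence c = [1, 10, 7, 6, 5].
  Check: interpolating c through the α_i gives m(x) = 2 + 9·x (degree < 2) with m(α_i) = c_i for every i, so c is indeed a codeword.


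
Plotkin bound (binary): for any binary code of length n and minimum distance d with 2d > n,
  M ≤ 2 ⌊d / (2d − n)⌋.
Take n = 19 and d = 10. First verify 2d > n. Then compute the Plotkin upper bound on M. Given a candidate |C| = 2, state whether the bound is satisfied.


Plotkin bound M ≤ 20; given |C| = 2 ≤ bound (satisfied).

Check applicability: 2d = 20, n = 19.
2d − n = 1 > 0, so Plotkin applies.
Compute d/(2d−n) = 10/1 ≈ 10.0000.
⌊d/(2d−n)⌋ = 10.
Plotkin bound: M ≤ 2·10 = 20.
Given |C| = 2, check: satisfied.
This |C| is below the Plotkin bound.


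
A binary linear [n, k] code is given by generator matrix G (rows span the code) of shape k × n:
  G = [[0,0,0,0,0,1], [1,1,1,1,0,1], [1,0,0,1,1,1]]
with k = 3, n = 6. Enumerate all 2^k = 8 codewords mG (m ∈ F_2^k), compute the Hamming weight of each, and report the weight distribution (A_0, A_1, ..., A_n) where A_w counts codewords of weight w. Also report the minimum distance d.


Weight distribution: A_0 = 1, A_1 = 1, A_3 = 2, A_4 = 3, A_5 = 1. Minimum distance d = 1.

Enumerate all 2^3 = 8 messages m ∈ F_2^3.
For each, compute codeword c = mG in F_2^6, then tally its weight.
  m = 000 → c = 000000, weight = 0.
  m = 100 → c = 000001, weight = 1.
  m = 010 → c = 111101, weight = 5.
  m = 110 → c = 111100, weight = 4.
  m = 001 → c = 100111, weight = 4.
  m = 101 → c = 100110, weight = 3.
  m = 011 → c = 011010, weight = 3.
  m = 111 → c = 011011, weight = 4.
Tally weights:
  weight 0: 1 codewords.
  weight 1: 1 codewords.
  weight 3: 2 codewords.
  weight 4: 3 codewords.
  weight 5: 1 codewords.
Minimum distance d = smallest w > 0 with A_w > 0 = 1.
Sanity: Σ A_w = 8 = 2^3 = 8 ✓.


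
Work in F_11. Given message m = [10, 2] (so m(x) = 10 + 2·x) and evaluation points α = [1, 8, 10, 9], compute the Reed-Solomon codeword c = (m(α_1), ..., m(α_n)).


c = [1, 4, 8, 6]

Message polynomial: m(x) = 10 + 2·x (mod 11).
For each evaluation point α_i, compute m(α_i) mod 11:
  α_1 = 1: Horner steps 2 → 1, so m(1) = 1.
  α_2 = 8: Horner steps 2 → 4, so m(8) = 4.
  α_3 = 10: Horner steps 2 → 8, so m(10) = 8.
  α_4 = 9: Horner steps 2 → 6, so m(9) = 6.
Codeword c = [1, 4, 8, 6] ∈ F_11^4.


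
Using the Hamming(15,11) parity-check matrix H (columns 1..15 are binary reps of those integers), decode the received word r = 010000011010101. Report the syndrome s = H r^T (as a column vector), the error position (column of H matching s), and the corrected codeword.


s = (1, 0, 1, 0)^T, error position = 10, corrected codeword c = 010000011110101

Compute s = H r^T mod 2 one row at a time:
  s_1 = 1 + 1 + 0 + 1 + 0 + 1 + 0 + 1 = 5 ≡ 1 (mod 2).
  s_2 = 0 + 0 + 0 + 0 + 0 + 1 + 0 + 1 = 2 ≡ 0 (mod 2).
  s_3 = 1 + 0 + 0 + 0 + 0 + 1 + 0 + 1 = 3 ≡ 1 (mod 2).
  s_4 = 0 + 0 + 0 + 0 + 1 + 1 + 1 + 1 = 4 ≡ 0 (mod 2).
s = (1, 0, 1, 0)^T — this equals column 10 of H (binary 1010), so error is at position 10.
Correct: flip bit 10 of r = 010000011010101 to get c = 010000011110101.


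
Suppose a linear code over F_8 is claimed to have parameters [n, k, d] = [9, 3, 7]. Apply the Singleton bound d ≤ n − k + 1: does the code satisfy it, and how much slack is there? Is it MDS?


Singleton RHS = n − k + 1 = 7, slack = 0, bound satisfied, MDS.

Singleton bound: d ≤ n − k + 1.
Here n = 9, k = 3, so n − k + 1 = 7.
Given d = 7, check d ≤ 7: YES.
Slack = (n − k + 1) − d = 0.
The code is MDS (slack = 0).
Description: the claimed parameters are [9, 3, 7]_8; such a code would be MDS (meets Singleton bound).


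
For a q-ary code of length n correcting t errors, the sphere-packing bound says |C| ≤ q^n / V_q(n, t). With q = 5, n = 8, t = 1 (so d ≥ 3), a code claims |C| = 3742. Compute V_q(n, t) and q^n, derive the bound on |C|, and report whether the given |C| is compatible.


V_q(n, t) = 33, q^n = 390625, Hamming bound = 11837, |C| = 3742 ≤ bound (satisfied).

Step 1: Compute V_q(n, t) = Σ_{j=0}^1 C(n, j) (q−1)^j.
  j = 0: C(8,0)·(4)^0 = 1·1 = 1.
  j = 1: C(8,1)·(4)^1 = 8·4 = 32.
  V_q(n, t) = 1 + 32 = 33.
Step 2: q^n = 5^8 = 390625.
Step 3: Hamming bound ⌊q^n / V_q(n,t)⌋ = ⌊390625/33⌋ = 11837.
Step 4: Compare |C| = 3742 to 11837: satisfied.
The claimed |C| lies below the Hamming bound.


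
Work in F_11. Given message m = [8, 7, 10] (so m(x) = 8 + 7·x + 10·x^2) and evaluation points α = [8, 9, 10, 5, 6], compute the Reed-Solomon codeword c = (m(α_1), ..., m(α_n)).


c = [0, 1, 0, 7, 3]

Message polynomial: m(x) = 8 + 7·x + 10·x^2 (mod 11).
For each evaluation point α_i, compute m(α_i) mod 11:
  α_1 = 8: Horner steps 10 → 10 → 0, so m(8) = 0.
  α_2 = 9: Horner steps 10 → 9 → 1, so m(9) = 1.
  α_3 = 10: Horner steps 10 → 8 → 0, so m(10) = 0.
  α_4 = 5: Horner steps 10 → 2 → 7, so m(5) = 7.
  α_5 = 6: Horner steps 10 → 1 → 3, so m(6) = 3.
Codeword c = [0, 1, 0, 7, 3] ∈ F_11^5.


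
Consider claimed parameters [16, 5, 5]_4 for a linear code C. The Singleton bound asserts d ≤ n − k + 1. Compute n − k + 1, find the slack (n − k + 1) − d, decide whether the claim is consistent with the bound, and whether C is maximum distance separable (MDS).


Singleton RHS = n − k + 1 = 12, slack = 7, bound satisfied, not MDS.

Singleton bound: d ≤ n − k + 1.
Here n = 16, k = 5, so n − k + 1 = 12.
Given d = 5, check d ≤ 12: YES.
Slack = (n − k + 1) − d = 7.
The code is NOT MDS (slack = 7 > 0).
Description: the claimed parameters are [16, 5, 5]_4; such a code would be non-MDS.


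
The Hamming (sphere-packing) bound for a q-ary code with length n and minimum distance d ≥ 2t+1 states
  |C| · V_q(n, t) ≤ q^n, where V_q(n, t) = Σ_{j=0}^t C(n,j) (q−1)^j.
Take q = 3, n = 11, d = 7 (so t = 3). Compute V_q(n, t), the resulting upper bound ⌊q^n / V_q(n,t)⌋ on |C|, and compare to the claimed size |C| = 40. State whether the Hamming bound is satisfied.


V_q(n, t) = 1563, q^n = 177147, Hamming bound = 113, |C| = 40 ≤ bound (satisfied).

Step 1: Compute V_q(n, t) = Σ_{j=0}^3 C(n, j) (q−1)^j.
  j = 0: C(11,0)·(2)^0 = 1·1 = 1.
  j = 1: C(11,1)·(2)^1 = 11·2 = 22.
  j = 2: C(11,2)·(2)^2 = 55·4 = 220.
  j = 3: C(11,3)·(2)^3 = 165·8 = 1320.
  V_q(n, t) = 1 + 22 + 220 + 1320 = 1563.
Step 2: q^n = 3^11 = 177147.
Step 3: Hamming bound ⌊q^n / V_q(n,t)⌋ = ⌊177147/1563⌋ = 113.
Step 4: Compare |C| = 40 to 113: satisfied.
The claimed |C| lies below the Hamming bound.


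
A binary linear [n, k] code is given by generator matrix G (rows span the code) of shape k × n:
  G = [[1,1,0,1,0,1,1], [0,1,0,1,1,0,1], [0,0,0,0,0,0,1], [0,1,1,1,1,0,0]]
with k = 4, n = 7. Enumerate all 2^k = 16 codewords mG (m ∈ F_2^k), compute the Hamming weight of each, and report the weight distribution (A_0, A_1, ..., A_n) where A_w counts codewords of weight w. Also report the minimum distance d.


Weight distribution: A_0 = 1, A_1 = 2, A_2 = 1, A_3 = 2, A_4 = 5, A_5 = 4, A_6 = 1. Minimum distance d = 1.

Enumerate all 2^4 = 16 messages m ∈ F_2^4.
For each, compute codeword c = mG in F_2^7, then tally its weight.
  m = 0000 → c = 0000000, weight = 0.
  m = 1000 → c = 1101011, weight = 5.
  m = 0100 → c = 0101101, weight = 4.
  m = 1100 → c = 1000110, weight = 3.
  m = 0010 → c = 0000001, weight = 1.
  m = 1010 → c = 1101010, weight = 4.
  m = 0110 → c = 0101100, weight = 3.
  m = 1110 → c = 1000111, weight = 4.
  m = 0001 → c = 0111100, weight = 4.
  m = 1001 → c = 1010111, weight = 5.
  m = 0101 → c = 0010001, weight = 2.
  m = 1101 → c = 1111010, weight = 5.
  m = 0011 → c = 0111101, weight = 5.
  m = 1011 → c = 1010110, weight = 4.
  m = 0111 → c = 0010000, weight = 1.
  m = 1111 → c = 1111011, weight = 6.
Tally weights:
  weight 0: 1 codewords.
  weight 1: 2 codewords.
  weight 2: 1 codewords.
  weight 3: 2 codewords.
  weight 4: 5 codewords.
  weight 5: 4 codewords.
  weight 6: 1 codewords.
Minimum distance d = smallest w > 0 with A_w > 0 = 1.
Sanity: Σ A_w = 16 = 2^4 = 16 ✓.


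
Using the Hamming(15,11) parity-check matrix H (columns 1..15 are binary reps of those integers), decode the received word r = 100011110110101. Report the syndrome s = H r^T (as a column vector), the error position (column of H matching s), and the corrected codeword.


s = (1, 1, 1, 0)^T, error position = 14, corrected codeword c = 100011110110111

Compute s = H r^T mod 2 one row at a time:
  s_1 = 1 + 0 + 1 + 1 + 0 + 1 + 0 + 1 = 5 ≡ 1 (mod 2).
  s_2 = 0 + 1 + 1 + 1 + 0 + 1 + 0 + 1 = 5 ≡ 1 (mod 2).
  s_3 = 0 + 0 + 1 + 1 + 1 + 1 + 0 + 1 = 5 ≡ 1 (mod 2).
  s_4 = 1 + 0 + 1 + 1 + 0 + 1 + 1 + 1 = 6 ≡ 0 (mod 2).
s = (1, 1, 1, 0)^T — this equals column 14 of H (binary 1110), so error is at position 14.
Correct: flip bit 14 of r = 100011110110101 to get c = 100011110110111.


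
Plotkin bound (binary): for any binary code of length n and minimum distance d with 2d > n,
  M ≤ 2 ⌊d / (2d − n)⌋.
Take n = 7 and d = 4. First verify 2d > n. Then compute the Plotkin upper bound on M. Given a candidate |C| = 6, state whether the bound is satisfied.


Plotkin bound M ≤ 8; given |C| = 6 ≤ bound (satisfied).

Check applicability: 2d = 8, n = 7.
2d − n = 1 > 0, so Plotkin applies.
Compute d/(2d−n) = 4/1 ≈ 4.0000.
⌊d/(2d−n)⌋ = 4.
Plotkin bound: M ≤ 2·4 = 8.
Given |C| = 6, check: satisfied.
This |C| is below the Plotkin bound.


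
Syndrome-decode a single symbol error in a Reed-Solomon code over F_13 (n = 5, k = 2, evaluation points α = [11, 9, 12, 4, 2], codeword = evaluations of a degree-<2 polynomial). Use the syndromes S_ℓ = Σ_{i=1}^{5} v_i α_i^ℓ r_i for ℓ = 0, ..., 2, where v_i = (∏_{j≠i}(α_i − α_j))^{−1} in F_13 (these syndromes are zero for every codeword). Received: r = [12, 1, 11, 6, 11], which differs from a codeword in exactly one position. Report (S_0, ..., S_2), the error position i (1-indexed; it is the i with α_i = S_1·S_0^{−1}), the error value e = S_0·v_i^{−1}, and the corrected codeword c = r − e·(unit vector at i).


S = (10, 7, 1), error at position 5, error magnitude e = 3, c = [12, 1, 11, 6, 8].

Step 1: column multipliers v_i = (∏_{j≠i}(α_i − α_j))^{−1} mod 13.
  i = 1 (α = 11): (11−9)(11−12)(11−4)(11−2) = 2·(−1)·7·9 = −126 ≡ 4, so v_1 = 4^{−1} = 10 (mod 13).
  i = 2 (α = 9): (9−11)(9−12)(9−4)(9−2) = (−2)·(−3)·5·7 = 210 ≡ 2, so v_2 = 2^{−1} = 7 (mod 13).
  i = 3 (α = 12): (12−11)(12−9)(12−4)(12−2) = 1·3·8·10 = 240 ≡ 6, so v_3 = 6^{−1} = 11 (mod 13).
  i = 4 (α = 4): (4−11)(4−9)(4−12)(4−2) = (−7)·(−5)·(−8)·2 = −560 ≡ 12, so v_4 = 12^{−1} = 12 (mod 13).
  i = 5 (α = 2): (2−11)(2−9)(2−12)(2−4) = (−9)·(−7)·(−10)·(−2) = 1260 ≡ 12, so v_5 = 12^{−1} = 12 (mod 13).
  v = [10, 7, 11, 12, 12].
Step 2: syndromes of r = [12, 1, 11, 6, 11] (all sums mod 13).
  S_0 = Σ v_i r_i = 10·12 + 7·1 + 11·11 + 12·6 + 12·11 = 452 ≡ 10.
  S_1 = Σ v_i α_i r_i = 10·11·12 + 7·9·1 + 11·12·11 + 12·4·6 + 12·2·11 = 3387 ≡ 7.
  α_i^2 mod 13 = [4, 3, 1, 3, 4].
  S_2 = Σ v_i α_i^2 r_i = 10·4·12 + 7·3·1 + 11·1·11 + 12·3·6 + 12·4·11 = 1366 ≡ 1.
  S = (10, 7, 1) ≠ 0, so r is not a codeword (an error is present).
Step 3: locate the error. For a single error e at position i, S_ℓ = v_i·e·α_i^ℓ, so α_err = S_1/S_0.
  S_0^{−1} = 10^{−1} = 4 (mod 13), so α_err = 7·4 = 28 ≡ 2 = α_5. Error position i = 5.
  Consistency check: S_2/S_1 = 1·2 = 2 ≡ 2 = α_err ✓ (single-error assumption holds).
Step 4: error magnitude e = S_0/v_5 = S_0·∏_{j≠5}(α_5 − α_j) = 10·12 = 120 ≡ 3 (mod 13).
Step 5: correct position 5: c_5 = r_5 − e = 11 − 3 ≡ 8 (mod 13). Hence c = [12, 1, 11, 6, 8].
  Check: interpolating c through the α_i gives m(x) = 10 + 12·x (degree < 2) with m(α_i) = c_i for every i, so c is indeed a codeword.
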